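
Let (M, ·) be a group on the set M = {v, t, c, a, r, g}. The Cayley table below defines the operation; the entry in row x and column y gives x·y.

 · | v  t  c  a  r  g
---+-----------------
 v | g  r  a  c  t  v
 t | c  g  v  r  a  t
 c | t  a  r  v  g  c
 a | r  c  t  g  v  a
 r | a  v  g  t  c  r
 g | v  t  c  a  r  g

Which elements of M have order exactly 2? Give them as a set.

Identity is g. Compute the order of each non-identity element by repeated multiplication:
  v: v → g  (order 2)
  t: t → g  (order 2)
  c: c → r → g  (order 3)
  a: a → g  (order 2)
  r: r → c → g  (order 3)
Elements of order 2: {a, t, v}.
(Structurally, M here is isomorphic to the symmetric group S_3.)

{a, t, v}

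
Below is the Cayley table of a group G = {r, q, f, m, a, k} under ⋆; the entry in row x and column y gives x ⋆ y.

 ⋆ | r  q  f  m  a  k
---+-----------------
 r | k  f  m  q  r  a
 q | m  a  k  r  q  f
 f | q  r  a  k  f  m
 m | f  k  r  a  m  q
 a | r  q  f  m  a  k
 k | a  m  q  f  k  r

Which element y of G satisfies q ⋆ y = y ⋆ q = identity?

First locate the identity: row a matches the header, so a is the identity.
Scan row q for a: q ⋆ q = a. Hence q^(-1) = q.

q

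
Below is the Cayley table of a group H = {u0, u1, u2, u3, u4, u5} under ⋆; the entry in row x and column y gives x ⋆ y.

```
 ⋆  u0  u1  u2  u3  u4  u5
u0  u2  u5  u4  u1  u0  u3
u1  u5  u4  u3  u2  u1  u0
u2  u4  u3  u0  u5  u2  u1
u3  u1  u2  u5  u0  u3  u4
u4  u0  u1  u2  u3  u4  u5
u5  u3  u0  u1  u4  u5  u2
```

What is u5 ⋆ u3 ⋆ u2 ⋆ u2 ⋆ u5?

u3

u5 ⋆ u3 = u4
u4 ⋆ u2 = u2
u2 ⋆ u2 = u0
u0 ⋆ u5 = u3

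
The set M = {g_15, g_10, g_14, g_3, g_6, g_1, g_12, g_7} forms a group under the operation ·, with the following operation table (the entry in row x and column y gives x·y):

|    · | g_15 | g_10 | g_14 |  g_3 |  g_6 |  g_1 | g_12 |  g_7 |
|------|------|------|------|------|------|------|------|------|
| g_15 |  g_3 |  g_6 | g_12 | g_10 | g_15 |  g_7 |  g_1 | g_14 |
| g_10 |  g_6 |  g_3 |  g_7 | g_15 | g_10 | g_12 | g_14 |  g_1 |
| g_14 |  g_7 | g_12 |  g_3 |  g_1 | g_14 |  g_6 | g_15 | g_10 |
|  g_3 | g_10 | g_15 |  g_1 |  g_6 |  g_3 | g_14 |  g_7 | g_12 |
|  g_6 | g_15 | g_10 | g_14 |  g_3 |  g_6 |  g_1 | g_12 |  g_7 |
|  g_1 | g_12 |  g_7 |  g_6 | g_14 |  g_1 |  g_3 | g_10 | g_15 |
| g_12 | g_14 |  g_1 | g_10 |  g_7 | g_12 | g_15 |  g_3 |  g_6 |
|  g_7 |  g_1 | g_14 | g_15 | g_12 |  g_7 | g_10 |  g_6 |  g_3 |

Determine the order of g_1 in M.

The identity element is g_6 (its row matches the header).
g_1^1 = g_1
g_1^2 = g_1·g_1 = g_3
g_1^3 = g_3·g_1 = g_14
g_1^4 = g_14·g_1 = g_6
The first power of g_1 equal to the identity is g_1^4, so ord(g_1) = 4.

4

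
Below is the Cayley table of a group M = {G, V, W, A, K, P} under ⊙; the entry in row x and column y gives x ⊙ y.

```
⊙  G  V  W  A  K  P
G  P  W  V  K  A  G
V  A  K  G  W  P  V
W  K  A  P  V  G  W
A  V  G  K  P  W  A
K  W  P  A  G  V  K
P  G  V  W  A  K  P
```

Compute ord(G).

The identity element is P (its row matches the header).
G^1 = G
G^2 = G ⊙ G = P
The first power of G equal to the identity is G^2, so ord(G) = 2.

2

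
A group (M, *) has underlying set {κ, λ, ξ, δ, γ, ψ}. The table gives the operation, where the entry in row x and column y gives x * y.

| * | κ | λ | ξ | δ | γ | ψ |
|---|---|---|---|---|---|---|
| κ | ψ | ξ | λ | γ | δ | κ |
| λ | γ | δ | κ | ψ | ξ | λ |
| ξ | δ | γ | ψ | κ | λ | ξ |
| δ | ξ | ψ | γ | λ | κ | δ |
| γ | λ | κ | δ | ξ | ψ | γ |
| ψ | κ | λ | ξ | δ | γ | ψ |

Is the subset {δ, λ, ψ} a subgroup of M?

{δ, λ, ψ} contains the identity ψ.
Checking products: every product of two elements of {δ, λ, ψ} (read from the table) lies in {δ, λ, ψ}, so the set is closed.
In a finite group, a nonempty closed subset is a subgroup. So {δ, λ, ψ} ≤ M.

Yes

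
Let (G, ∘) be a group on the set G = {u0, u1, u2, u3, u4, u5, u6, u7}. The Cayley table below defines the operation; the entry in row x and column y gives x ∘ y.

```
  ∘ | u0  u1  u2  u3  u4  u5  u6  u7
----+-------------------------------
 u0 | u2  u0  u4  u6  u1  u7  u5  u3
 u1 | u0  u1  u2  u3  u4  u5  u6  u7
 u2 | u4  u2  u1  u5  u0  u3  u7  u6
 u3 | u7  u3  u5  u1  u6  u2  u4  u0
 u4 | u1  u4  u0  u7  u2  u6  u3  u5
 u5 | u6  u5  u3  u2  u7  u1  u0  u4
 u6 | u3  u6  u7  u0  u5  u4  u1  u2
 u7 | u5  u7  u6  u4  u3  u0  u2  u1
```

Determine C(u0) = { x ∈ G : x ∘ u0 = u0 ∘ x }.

Compare row u0 with column u0 entry by entry.
u2 ∘ u0 = u4 = u0 ∘ u2, so u2 commutes with u0.
u5 ∘ u0 = u6 but u0 ∘ u5 = u7, so u5 does not.
Collecting the elements that commute with u0: C(u0) = {u0, u1, u2, u4}.

{u0, u1, u2, u4}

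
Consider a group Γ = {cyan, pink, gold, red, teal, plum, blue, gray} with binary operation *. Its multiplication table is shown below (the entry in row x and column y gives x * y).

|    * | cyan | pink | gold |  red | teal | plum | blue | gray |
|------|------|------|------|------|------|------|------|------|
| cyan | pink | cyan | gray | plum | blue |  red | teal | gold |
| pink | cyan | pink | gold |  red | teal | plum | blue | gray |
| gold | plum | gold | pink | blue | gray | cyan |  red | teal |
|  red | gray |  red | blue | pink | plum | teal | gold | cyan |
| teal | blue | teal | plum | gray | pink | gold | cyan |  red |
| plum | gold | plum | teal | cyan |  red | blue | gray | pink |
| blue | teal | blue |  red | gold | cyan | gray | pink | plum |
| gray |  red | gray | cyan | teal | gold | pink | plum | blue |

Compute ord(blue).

2

The identity element is pink (its row matches the header).
blue^1 = blue
blue^2 = blue * blue = pink
The first power of blue equal to the identity is blue^2, so ord(blue) = 2.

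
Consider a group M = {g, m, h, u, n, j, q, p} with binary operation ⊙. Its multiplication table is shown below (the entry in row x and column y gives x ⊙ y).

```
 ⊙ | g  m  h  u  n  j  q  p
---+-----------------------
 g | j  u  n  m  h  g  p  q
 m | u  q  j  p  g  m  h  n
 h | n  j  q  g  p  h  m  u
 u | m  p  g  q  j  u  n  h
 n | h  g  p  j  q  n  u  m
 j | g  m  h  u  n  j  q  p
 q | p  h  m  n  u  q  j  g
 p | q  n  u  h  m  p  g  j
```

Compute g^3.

g^1 = g
g^2 = g ⊙ g = j
g^3 = j ⊙ g = g

g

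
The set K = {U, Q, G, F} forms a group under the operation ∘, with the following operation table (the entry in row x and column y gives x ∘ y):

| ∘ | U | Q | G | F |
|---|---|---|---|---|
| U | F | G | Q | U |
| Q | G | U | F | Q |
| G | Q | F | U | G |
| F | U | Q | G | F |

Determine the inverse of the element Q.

G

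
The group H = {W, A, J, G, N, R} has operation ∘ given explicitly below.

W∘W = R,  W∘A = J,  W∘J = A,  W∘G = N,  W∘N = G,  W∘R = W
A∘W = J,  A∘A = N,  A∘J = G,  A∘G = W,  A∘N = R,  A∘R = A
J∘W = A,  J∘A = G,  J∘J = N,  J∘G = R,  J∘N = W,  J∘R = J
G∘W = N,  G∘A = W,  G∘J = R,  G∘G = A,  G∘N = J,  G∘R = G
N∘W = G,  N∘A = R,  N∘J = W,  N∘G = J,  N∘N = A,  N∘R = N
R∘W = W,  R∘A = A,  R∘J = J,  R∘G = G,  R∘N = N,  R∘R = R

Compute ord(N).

The identity element is R (its row matches the header).
N^1 = N
N^2 = N ∘ N = A
N^3 = A ∘ N = R
The first power of N equal to the identity is N^3, so ord(N) = 3.

3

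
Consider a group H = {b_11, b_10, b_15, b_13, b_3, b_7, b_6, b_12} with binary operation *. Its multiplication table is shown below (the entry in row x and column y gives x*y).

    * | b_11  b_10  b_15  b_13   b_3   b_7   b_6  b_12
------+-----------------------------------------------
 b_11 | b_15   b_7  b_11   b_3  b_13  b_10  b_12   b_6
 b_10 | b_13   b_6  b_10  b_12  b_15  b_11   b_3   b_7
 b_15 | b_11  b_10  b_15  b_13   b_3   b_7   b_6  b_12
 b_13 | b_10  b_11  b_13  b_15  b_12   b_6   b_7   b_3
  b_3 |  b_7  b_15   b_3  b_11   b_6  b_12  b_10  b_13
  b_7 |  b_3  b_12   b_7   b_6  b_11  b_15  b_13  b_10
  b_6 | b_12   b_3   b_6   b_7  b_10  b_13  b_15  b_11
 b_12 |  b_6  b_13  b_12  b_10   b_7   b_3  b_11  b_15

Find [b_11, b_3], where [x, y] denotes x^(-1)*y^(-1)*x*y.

b_6

Identity is b_15; from the table b_11^(-1) = b_11 and b_3^(-1) = b_10.
b_11*b_10 = b_7
b_7*b_11 = b_3
b_3*b_3 = b_6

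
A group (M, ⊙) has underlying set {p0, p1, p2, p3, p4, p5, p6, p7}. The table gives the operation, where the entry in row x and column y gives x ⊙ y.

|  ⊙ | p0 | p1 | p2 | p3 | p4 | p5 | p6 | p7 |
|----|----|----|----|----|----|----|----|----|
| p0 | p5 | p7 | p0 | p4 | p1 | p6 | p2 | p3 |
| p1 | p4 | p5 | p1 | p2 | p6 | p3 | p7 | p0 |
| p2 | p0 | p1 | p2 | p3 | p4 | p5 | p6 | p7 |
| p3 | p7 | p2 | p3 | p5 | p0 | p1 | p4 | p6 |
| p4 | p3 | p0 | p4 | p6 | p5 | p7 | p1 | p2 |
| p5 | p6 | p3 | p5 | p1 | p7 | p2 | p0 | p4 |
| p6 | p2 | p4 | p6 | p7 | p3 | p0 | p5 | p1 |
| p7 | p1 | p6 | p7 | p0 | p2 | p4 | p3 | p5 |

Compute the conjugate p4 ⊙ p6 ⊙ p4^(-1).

p0

The identity is p2. In row p4, the entry p2 sits in column p7, so p4^(-1) = p7.
p4 ⊙ p6 = p1
p1 ⊙ p7 = p0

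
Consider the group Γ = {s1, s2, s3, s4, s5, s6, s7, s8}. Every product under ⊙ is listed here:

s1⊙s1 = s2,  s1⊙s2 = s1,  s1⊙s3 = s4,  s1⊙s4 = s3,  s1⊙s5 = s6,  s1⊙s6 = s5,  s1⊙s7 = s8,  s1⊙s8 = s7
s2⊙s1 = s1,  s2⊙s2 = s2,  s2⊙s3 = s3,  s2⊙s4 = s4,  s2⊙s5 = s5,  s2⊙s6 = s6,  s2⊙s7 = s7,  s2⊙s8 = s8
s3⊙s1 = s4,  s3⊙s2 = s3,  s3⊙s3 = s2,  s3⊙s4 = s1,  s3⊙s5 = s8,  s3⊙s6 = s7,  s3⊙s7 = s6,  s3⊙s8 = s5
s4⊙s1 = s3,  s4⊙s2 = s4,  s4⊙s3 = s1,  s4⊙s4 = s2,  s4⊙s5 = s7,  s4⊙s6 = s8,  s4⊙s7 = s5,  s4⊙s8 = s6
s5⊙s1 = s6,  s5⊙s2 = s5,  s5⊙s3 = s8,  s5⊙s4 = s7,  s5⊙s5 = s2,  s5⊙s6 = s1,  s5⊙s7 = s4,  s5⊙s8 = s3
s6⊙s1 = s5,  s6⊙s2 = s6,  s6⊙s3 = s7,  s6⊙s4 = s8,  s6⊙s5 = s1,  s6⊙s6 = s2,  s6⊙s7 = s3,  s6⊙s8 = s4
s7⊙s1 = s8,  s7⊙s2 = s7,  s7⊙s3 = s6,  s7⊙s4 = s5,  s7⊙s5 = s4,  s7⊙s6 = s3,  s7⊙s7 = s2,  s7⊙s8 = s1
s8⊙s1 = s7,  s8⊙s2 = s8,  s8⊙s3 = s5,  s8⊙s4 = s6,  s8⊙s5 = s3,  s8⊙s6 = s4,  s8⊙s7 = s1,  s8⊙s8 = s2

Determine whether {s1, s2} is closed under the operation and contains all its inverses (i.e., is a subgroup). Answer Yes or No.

{s1, s2} contains the identity s2.
Checking products: every product of two elements of {s1, s2} (read from the table) lies in {s1, s2}, so the set is closed.
In a finite group, a nonempty closed subset is a subgroup. So {s1, s2} ≤ Γ.

Yes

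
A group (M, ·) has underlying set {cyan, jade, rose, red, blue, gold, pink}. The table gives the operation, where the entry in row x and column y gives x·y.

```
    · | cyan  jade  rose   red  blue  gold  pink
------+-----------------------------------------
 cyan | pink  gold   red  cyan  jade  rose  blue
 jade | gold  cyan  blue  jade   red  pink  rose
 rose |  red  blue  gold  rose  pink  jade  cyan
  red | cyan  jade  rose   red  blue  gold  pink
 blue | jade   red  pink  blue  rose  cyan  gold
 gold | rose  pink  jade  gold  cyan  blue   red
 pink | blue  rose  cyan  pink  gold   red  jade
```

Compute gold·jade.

Read row gold, column jade: gold·jade = pink.

pink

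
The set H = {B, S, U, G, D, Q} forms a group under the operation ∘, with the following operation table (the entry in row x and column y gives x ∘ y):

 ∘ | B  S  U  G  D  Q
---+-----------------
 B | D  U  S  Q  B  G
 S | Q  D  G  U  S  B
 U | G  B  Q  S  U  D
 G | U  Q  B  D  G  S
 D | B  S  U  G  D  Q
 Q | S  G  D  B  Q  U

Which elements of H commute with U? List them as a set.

Compare row U with column U entry by entry.
Q ∘ U = D = U ∘ Q, so Q commutes with U.
G ∘ U = B but U ∘ G = S, so G does not.
Collecting the elements that commute with U: C(U) = {D, Q, U}.

{D, Q, U}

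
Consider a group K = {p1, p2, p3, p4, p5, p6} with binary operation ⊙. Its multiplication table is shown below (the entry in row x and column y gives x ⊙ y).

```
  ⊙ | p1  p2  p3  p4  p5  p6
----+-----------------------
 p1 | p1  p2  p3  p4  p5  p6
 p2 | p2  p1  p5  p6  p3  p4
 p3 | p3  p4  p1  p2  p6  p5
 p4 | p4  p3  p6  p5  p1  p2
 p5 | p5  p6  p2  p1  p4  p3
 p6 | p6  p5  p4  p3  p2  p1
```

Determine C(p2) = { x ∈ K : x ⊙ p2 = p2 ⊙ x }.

{p1, p2}

Compare row p2 with column p2 entry by entry.
p6 ⊙ p2 = p5 but p2 ⊙ p6 = p4, so p6 does not.
Collecting the elements that commute with p2: C(p2) = {p1, p2}.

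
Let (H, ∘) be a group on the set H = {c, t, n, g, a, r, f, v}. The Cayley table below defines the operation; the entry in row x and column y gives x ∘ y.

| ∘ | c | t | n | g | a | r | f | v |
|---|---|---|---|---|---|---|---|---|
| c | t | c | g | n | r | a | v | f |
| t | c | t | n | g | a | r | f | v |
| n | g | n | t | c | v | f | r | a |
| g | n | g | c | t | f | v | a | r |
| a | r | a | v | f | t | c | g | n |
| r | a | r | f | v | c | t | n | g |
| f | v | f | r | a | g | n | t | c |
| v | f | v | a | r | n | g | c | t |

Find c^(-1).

First locate the identity: row t matches the header, so t is the identity.
Scan row c for t: c ∘ c = t. Hence c^(-1) = c.

c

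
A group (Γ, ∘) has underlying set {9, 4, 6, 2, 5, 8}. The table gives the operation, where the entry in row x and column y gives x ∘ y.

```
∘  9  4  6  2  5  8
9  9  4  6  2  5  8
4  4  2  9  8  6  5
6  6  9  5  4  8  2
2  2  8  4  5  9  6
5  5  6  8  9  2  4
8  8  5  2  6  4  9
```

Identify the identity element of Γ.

9

The identity e satisfies e ∘ x = x for all x, so its row in the table reproduces the column headers.
Row 9 reads: 9, 4, 6, 2, 5, 8 — exactly the header order. So 9 is the identity.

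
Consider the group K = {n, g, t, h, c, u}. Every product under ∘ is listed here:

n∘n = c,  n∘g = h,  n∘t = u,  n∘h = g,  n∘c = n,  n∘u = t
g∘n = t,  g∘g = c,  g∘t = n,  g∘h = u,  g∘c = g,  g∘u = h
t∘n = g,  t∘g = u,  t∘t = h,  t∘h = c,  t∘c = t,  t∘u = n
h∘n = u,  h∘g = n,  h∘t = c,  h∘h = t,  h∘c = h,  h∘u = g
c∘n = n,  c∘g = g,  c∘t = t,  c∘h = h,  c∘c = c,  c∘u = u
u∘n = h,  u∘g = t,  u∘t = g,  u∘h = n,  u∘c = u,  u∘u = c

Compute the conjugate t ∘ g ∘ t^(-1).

The identity is c. In row t, the entry c sits in column h, so t^(-1) = h.
t ∘ g = u
u ∘ h = n

n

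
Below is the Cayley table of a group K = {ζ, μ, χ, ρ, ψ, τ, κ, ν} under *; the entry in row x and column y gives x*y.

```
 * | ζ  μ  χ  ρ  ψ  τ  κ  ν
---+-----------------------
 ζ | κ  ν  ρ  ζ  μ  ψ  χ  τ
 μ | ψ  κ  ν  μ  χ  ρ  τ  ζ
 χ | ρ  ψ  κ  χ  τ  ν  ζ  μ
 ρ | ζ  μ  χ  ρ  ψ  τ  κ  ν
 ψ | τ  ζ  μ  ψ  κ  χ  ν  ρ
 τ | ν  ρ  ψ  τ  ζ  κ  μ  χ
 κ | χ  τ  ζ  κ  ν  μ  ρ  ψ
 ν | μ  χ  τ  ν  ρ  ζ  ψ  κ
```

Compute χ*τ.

ν

Read row χ, column τ: χ*τ = ν.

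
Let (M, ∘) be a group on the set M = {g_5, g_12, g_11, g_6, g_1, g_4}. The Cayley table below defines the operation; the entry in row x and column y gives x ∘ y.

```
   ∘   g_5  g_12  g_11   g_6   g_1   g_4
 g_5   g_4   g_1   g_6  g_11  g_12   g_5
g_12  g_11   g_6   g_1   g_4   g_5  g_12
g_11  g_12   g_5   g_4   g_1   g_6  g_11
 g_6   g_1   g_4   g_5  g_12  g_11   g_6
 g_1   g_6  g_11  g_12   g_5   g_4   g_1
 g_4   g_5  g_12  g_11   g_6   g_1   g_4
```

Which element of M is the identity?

The identity e satisfies e ∘ x = x for all x, so its row in the table reproduces the column headers.
Row g_4 reads: g_5, g_12, g_11, g_6, g_1, g_4 — exactly the header order. So g_4 is the identity.

g_4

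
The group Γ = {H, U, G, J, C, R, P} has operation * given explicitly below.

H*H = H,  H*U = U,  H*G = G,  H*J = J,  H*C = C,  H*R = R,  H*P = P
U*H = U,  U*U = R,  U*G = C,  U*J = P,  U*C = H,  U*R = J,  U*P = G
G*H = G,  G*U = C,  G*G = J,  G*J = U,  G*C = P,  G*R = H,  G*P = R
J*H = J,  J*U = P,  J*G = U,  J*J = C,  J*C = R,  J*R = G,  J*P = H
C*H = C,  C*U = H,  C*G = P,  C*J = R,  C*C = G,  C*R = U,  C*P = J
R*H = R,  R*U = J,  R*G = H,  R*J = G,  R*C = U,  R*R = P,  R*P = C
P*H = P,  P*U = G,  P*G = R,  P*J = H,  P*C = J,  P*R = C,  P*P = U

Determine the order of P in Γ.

7

The identity element is H (its row matches the header).
P^1 = P
P^2 = P*P = U
P^3 = U*P = G
P^4 = G*P = R
P^5 = R*P = C
P^6 = C*P = J
P^7 = J*P = H
The first power of P equal to the identity is P^7, so ord(P) = 7.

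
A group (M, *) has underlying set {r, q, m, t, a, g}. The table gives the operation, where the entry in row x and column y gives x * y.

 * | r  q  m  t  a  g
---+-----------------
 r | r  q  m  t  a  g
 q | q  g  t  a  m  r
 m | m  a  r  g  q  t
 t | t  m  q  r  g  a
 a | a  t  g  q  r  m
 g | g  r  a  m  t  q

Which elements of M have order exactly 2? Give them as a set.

Identity is r. Compute the order of each non-identity element by repeated multiplication:
  q: q → g → r  (order 3)
  m: m → r  (order 2)
  t: t → r  (order 2)
  a: a → r  (order 2)
  g: g → q → r  (order 3)
Elements of order 2: {a, m, t}.

{a, m, t}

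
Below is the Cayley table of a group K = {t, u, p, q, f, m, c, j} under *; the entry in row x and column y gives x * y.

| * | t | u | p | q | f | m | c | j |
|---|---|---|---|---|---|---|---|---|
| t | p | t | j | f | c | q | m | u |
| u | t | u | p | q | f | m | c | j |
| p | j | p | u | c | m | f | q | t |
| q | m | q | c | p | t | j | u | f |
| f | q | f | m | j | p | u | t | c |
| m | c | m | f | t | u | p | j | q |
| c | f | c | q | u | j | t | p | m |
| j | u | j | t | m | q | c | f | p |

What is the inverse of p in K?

p

First locate the identity: row u matches the header, so u is the identity.
Scan row p for u: p * p = u. Hence p^(-1) = p.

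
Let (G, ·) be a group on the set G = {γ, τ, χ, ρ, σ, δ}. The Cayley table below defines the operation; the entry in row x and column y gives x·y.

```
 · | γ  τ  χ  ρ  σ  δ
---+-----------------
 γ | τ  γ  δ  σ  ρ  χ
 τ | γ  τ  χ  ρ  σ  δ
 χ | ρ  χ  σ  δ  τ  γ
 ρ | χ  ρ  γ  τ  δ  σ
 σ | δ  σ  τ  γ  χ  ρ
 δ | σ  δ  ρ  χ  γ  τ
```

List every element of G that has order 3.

{σ, χ}

Identity is τ. Compute the order of each non-identity element by repeated multiplication:
  γ: γ → τ  (order 2)
  χ: χ → σ → τ  (order 3)
  ρ: ρ → τ  (order 2)
  σ: σ → χ → τ  (order 3)
  δ: δ → τ  (order 2)
Elements of order 3: {σ, χ}.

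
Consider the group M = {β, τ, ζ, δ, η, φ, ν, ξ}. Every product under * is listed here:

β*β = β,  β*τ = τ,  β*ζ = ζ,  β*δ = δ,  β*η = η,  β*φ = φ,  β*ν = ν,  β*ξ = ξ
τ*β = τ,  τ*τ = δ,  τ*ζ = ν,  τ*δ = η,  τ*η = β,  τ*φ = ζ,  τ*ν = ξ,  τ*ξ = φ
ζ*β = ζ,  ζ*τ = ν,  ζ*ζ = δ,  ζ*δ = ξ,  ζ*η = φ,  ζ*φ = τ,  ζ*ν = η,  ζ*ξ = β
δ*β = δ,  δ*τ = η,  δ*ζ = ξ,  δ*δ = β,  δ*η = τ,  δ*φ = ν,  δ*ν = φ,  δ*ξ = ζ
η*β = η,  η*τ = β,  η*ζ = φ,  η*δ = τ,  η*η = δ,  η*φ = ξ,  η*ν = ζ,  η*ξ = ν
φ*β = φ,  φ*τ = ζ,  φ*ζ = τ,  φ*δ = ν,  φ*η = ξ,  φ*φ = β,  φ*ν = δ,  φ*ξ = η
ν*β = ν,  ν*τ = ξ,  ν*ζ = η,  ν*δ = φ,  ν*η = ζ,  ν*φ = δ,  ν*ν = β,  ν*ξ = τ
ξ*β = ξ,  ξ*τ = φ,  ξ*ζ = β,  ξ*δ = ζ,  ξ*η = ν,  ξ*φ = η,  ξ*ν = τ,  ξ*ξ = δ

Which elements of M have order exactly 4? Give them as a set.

Identity is β. Compute the order of each non-identity element by repeated multiplication:
  τ: τ → δ → η → β  (order 4)
  ζ: ζ → δ → ξ → β  (order 4)
  δ: δ → β  (order 2)
  η: η → δ → τ → β  (order 4)
  φ: φ → β  (order 2)
  ν: ν → β  (order 2)
  ξ: ξ → δ → ζ → β  (order 4)
Elements of order 4: {ζ, η, ξ, τ}.

{ζ, η, ξ, τ}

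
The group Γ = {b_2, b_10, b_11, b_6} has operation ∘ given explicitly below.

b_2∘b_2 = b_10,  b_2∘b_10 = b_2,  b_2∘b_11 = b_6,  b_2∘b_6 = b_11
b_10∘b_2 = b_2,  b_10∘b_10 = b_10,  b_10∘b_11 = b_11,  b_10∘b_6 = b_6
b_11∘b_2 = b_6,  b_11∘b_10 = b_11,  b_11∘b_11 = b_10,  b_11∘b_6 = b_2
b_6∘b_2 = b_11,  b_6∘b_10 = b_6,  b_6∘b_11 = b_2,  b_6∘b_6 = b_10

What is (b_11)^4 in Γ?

b_11^1 = b_11
b_11^2 = b_11 ∘ b_11 = b_10
b_11^3 = b_10 ∘ b_11 = b_11
b_11^4 = b_11 ∘ b_11 = b_10

b_10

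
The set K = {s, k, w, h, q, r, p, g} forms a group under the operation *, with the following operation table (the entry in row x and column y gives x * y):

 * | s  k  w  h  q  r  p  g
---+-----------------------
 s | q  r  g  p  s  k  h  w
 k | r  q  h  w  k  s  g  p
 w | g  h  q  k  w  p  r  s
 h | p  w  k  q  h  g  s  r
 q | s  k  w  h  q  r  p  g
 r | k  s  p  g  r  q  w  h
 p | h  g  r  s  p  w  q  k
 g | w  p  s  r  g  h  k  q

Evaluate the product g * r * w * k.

q

g * r = h
h * w = k
k * k = q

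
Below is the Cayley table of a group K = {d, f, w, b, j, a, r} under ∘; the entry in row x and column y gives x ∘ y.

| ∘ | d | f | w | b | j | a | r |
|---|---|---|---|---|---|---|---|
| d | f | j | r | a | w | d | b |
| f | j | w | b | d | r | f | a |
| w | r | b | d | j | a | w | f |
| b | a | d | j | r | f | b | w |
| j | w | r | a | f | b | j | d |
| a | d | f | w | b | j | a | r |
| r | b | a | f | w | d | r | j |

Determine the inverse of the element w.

j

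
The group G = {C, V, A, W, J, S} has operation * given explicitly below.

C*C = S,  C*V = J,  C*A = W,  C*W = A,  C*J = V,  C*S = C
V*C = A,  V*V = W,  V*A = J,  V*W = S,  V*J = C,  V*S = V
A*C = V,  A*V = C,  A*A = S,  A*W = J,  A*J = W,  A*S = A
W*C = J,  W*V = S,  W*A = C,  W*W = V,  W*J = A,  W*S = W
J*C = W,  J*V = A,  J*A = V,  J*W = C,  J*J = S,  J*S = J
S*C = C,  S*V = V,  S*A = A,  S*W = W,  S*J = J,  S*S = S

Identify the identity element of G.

S

The identity e satisfies e * x = x for all x, so its row in the table reproduces the column headers.
Row S reads: C, V, A, W, J, S — exactly the header order. So S is the identity.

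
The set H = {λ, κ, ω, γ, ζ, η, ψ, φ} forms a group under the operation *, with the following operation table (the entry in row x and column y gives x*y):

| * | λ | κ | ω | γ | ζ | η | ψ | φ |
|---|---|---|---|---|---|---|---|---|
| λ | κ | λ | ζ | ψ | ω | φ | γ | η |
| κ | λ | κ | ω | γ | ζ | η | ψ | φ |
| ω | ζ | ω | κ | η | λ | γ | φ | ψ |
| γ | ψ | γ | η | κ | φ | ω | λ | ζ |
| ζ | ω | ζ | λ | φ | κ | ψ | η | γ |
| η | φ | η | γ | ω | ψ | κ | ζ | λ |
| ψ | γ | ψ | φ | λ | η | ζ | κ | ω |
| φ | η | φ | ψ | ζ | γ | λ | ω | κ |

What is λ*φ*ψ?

λ*φ = η
η*ψ = ζ

ζ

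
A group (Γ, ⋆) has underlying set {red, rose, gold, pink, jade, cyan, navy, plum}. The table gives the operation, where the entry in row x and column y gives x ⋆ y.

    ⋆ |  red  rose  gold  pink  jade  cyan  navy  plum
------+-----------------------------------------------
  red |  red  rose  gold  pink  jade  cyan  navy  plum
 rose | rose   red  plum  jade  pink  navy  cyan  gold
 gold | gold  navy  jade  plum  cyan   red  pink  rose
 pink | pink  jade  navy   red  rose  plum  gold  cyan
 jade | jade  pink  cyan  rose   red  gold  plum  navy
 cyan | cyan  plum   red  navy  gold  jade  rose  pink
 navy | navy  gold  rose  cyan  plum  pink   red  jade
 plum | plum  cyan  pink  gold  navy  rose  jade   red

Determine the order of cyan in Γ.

The identity element is red (its row matches the header).
cyan^1 = cyan
cyan^2 = cyan ⋆ cyan = jade
cyan^3 = jade ⋆ cyan = gold
cyan^4 = gold ⋆ cyan = red
The first power of cyan equal to the identity is cyan^4, so ord(cyan) = 4.
(Structurally, Γ here is isomorphic to the dihedral group D_4.)

4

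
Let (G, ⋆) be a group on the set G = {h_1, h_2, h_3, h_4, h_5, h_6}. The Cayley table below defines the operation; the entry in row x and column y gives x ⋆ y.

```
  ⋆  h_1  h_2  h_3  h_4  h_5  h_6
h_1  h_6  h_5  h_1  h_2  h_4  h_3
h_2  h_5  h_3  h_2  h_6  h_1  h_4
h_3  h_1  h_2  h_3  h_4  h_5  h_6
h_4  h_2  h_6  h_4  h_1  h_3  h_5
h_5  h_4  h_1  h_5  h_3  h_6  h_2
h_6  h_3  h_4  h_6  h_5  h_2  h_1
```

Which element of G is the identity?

The identity e satisfies e ⋆ x = x for all x, so its row in the table reproduces the column headers.
Row h_3 reads: h_1, h_2, h_3, h_4, h_5, h_6 — exactly the header order. So h_3 is the identity.

h_3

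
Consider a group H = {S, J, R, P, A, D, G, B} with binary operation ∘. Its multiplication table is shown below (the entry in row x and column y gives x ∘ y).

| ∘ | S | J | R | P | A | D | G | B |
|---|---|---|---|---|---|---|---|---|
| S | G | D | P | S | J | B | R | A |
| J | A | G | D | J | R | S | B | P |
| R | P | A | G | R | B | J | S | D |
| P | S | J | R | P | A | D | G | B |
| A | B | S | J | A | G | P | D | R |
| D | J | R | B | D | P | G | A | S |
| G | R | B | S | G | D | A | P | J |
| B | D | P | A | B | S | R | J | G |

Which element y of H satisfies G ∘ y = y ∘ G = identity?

G

First locate the identity: row P matches the header, so P is the identity.
Scan row G for P: G ∘ G = P. Hence G^(-1) = G.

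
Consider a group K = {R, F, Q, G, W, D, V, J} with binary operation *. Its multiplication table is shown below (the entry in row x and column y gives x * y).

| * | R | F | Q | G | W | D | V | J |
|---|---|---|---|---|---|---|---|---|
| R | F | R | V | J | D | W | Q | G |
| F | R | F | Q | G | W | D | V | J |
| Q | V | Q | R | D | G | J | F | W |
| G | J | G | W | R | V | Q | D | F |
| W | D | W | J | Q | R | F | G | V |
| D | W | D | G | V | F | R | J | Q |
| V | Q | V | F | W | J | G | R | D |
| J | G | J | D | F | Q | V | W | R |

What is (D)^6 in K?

R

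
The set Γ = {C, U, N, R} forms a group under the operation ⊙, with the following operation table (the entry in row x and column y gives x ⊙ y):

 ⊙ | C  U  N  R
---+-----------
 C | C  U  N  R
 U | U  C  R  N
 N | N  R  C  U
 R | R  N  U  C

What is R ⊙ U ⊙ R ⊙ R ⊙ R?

R ⊙ U = N
N ⊙ R = U
U ⊙ R = N
N ⊙ R = U
(Structurally, Γ here is isomorphic to the Klein four-group V_4.)

U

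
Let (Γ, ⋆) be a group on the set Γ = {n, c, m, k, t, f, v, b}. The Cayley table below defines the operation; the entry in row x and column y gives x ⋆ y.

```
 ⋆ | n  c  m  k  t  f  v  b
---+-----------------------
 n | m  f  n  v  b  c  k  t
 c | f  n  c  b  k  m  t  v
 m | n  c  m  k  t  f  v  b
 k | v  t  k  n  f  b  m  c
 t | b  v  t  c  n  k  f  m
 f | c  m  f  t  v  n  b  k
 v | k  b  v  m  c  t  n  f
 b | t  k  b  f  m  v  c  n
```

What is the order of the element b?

4

The identity element is m (its row matches the header).
b^1 = b
b^2 = b ⋆ b = n
b^3 = n ⋆ b = t
b^4 = t ⋆ b = m
The first power of b equal to the identity is b^4, so ord(b) = 4.
(Structurally, Γ here is isomorphic to the quaternion group Q_8.)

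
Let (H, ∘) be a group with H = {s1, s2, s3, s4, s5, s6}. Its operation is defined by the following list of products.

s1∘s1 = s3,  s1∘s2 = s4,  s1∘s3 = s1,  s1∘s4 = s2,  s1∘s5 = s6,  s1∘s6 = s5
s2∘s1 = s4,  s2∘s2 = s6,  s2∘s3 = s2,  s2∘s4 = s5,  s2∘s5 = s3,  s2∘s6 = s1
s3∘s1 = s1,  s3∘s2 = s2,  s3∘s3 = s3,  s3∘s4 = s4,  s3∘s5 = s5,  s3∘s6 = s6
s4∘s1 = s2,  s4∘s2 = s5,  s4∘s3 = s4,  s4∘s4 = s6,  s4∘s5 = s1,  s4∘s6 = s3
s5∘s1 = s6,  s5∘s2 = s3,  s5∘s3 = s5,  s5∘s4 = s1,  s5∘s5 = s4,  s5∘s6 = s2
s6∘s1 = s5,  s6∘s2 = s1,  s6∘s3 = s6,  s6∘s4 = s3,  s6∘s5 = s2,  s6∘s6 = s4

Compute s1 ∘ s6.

s5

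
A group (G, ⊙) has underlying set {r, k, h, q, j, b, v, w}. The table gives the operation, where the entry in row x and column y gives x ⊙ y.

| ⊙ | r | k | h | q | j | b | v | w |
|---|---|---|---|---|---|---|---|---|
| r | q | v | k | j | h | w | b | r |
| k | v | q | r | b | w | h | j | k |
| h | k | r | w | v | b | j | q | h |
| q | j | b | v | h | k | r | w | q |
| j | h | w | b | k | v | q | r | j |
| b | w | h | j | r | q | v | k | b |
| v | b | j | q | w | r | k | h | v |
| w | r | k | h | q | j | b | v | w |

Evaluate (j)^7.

j^1 = j
j^2 = j ⊙ j = v
j^3 = v ⊙ j = r
j^4 = r ⊙ j = h
j^5 = h ⊙ j = b
j^6 = b ⊙ j = q
j^7 = q ⊙ j = k

k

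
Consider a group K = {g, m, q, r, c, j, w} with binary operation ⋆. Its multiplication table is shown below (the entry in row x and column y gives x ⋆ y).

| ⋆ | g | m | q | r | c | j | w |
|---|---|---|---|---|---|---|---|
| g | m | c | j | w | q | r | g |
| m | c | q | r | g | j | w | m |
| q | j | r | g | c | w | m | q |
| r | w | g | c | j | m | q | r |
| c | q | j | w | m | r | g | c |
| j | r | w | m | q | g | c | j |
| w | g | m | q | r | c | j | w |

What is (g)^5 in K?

g^1 = g
g^2 = g ⋆ g = m
g^3 = m ⋆ g = c
g^4 = c ⋆ g = q
g^5 = q ⋆ g = j

j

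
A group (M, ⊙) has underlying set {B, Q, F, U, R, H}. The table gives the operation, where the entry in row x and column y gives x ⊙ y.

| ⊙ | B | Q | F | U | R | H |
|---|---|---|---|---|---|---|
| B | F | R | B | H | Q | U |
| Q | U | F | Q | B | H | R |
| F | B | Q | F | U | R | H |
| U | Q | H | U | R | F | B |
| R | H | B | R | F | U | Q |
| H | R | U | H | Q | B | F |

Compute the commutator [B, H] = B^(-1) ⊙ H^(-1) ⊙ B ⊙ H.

Identity is F; from the table B^(-1) = B and H^(-1) = H.
B ⊙ H = U
U ⊙ B = Q
Q ⊙ H = R

R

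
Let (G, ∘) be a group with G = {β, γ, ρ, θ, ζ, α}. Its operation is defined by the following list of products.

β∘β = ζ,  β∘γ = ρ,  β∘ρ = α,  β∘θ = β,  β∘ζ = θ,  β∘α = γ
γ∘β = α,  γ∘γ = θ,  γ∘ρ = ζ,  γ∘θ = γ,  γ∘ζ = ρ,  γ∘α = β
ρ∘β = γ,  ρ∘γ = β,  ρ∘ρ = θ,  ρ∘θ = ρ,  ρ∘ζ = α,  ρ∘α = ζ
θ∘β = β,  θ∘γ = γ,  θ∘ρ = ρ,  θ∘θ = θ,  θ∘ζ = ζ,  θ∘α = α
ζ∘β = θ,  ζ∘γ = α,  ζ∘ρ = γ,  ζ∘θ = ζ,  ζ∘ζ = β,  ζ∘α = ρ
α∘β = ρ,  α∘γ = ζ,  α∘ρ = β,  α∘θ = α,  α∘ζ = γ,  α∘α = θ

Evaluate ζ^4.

ζ

ζ^1 = ζ
ζ^2 = ζ ∘ ζ = β
ζ^3 = β ∘ ζ = θ
ζ^4 = θ ∘ ζ = ζ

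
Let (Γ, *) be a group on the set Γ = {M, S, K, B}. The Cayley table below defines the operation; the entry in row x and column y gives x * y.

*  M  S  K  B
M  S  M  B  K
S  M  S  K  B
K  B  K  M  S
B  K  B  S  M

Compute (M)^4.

S

M^1 = M
M^2 = M * M = S
M^3 = S * M = M
M^4 = M * M = S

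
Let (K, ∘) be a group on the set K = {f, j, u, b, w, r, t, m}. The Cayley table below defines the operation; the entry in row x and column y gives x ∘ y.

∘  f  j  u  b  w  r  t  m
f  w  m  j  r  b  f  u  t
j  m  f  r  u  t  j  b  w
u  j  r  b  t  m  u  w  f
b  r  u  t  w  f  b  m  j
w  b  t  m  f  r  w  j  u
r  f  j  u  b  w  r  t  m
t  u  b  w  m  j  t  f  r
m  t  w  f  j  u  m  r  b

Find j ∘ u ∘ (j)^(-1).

The identity is r. In row j, the entry r sits in column u, so j^(-1) = u.
j ∘ u = r
r ∘ u = u
(Structurally, K here is isomorphic to the cyclic group Z_8.)

u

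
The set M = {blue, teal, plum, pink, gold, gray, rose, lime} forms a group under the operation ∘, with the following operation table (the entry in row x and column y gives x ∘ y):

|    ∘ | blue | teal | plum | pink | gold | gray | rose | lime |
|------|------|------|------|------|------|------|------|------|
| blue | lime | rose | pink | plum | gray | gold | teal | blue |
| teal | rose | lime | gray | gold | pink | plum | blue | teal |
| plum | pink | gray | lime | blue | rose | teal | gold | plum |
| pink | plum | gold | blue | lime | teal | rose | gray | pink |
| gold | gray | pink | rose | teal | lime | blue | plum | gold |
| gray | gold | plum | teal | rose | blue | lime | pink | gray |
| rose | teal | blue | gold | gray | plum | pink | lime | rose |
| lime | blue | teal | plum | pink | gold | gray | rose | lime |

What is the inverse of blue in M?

blue

First locate the identity: row lime matches the header, so lime is the identity.
Scan row blue for lime: blue ∘ blue = lime. Hence blue^(-1) = blue.
(Structurally, M here is isomorphic to the elementary abelian group (Z_2)^3.)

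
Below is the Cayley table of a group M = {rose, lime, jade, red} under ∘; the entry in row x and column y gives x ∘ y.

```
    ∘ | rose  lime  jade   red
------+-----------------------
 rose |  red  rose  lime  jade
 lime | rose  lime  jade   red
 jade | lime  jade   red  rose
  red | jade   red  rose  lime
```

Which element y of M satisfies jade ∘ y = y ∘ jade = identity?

First locate the identity: row lime matches the header, so lime is the identity.
Scan row jade for lime: jade ∘ rose = lime. Hence jade^(-1) = rose.

rose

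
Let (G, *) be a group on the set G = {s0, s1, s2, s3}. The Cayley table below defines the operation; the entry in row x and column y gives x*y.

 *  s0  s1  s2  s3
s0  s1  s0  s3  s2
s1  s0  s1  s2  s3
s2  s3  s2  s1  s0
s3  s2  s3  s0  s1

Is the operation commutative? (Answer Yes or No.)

Check whether the table is symmetric across its main diagonal.
Every entry (row x, col y) equals the entry (row y, col x), so G is abelian.

Yes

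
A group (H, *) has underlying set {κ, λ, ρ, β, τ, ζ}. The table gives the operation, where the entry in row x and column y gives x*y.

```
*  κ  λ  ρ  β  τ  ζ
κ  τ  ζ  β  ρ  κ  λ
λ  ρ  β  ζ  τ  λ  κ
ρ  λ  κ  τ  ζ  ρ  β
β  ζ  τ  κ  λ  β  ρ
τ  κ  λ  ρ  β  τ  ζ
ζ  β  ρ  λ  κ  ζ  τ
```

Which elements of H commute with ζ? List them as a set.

{ζ, τ}

Compare row ζ with column ζ entry by entry.
β*ζ = ρ but ζ*β = κ, so β does not.
Collecting the elements that commute with ζ: C(ζ) = {ζ, τ}.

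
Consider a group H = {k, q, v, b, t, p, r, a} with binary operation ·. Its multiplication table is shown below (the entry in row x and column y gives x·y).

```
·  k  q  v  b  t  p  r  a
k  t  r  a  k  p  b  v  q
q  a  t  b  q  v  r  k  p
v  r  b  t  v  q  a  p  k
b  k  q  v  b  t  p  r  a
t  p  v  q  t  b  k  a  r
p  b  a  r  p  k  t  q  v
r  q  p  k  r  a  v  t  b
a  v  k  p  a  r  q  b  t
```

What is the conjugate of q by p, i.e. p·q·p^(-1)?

v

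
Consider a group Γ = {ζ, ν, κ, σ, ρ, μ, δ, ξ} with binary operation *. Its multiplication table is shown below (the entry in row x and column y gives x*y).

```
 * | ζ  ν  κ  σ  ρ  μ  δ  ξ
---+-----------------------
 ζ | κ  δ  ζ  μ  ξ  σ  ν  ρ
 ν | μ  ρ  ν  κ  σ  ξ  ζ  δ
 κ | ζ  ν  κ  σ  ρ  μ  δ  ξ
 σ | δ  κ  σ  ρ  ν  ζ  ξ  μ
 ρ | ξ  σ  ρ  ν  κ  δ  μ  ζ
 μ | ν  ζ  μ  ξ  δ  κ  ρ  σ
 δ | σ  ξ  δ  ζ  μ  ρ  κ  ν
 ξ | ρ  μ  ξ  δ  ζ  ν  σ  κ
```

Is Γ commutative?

No

σ*μ = ζ but μ*σ = ξ.
Since σ and μ do not commute, Γ is not abelian.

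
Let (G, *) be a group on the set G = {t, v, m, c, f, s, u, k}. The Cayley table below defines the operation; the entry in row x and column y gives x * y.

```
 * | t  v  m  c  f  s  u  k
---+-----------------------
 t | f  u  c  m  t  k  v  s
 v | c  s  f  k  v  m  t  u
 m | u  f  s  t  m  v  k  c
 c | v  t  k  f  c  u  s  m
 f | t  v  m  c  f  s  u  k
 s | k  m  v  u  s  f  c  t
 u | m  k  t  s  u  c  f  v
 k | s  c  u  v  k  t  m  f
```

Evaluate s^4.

f

s^1 = s
s^2 = s * s = f
s^3 = f * s = s
s^4 = s * s = f
(Structurally, G here is isomorphic to the dihedral group D_4.)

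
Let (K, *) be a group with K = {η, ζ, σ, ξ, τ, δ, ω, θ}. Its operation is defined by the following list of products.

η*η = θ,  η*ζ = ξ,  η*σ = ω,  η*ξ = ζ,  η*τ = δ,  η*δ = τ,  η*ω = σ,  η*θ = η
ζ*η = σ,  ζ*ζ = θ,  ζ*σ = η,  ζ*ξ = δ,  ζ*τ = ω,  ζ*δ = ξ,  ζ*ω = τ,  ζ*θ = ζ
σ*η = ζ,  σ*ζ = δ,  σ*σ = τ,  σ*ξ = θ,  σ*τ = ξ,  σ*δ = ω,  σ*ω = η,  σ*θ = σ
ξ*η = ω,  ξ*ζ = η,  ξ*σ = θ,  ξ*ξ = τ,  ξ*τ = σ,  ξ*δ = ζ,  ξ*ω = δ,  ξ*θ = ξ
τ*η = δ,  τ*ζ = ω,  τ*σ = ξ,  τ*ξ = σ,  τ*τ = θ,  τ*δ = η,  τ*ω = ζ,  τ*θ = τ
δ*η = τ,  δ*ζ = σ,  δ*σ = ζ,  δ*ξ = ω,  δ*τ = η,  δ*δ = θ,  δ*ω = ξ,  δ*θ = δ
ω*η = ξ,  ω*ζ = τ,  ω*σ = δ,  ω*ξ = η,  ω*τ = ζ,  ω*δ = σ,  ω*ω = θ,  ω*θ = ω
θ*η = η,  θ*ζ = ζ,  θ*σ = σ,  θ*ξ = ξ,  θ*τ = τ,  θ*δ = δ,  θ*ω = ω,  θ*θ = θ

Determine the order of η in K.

The identity element is θ (its row matches the header).
η^1 = η
η^2 = η*η = θ
The first power of η equal to the identity is η^2, so ord(η) = 2.

2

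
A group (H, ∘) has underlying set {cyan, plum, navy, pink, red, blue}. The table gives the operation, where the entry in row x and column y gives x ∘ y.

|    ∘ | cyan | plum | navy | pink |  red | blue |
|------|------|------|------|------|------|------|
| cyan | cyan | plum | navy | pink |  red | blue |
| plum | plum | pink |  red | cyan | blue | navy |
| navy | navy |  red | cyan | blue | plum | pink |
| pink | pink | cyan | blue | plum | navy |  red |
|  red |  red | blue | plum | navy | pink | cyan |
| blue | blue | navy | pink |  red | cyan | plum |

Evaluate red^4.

plum

red^1 = red
red^2 = red ∘ red = pink
red^3 = pink ∘ red = navy
red^4 = navy ∘ red = plum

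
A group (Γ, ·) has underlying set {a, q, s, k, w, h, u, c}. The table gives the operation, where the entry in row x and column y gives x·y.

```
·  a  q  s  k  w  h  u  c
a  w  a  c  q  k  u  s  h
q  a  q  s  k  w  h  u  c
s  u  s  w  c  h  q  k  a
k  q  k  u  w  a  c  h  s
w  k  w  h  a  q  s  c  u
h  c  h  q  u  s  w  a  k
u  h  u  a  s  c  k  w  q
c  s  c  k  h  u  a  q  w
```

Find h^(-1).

First locate the identity: row q matches the header, so q is the identity.
Scan row h for q: h·s = q. Hence h^(-1) = s.

s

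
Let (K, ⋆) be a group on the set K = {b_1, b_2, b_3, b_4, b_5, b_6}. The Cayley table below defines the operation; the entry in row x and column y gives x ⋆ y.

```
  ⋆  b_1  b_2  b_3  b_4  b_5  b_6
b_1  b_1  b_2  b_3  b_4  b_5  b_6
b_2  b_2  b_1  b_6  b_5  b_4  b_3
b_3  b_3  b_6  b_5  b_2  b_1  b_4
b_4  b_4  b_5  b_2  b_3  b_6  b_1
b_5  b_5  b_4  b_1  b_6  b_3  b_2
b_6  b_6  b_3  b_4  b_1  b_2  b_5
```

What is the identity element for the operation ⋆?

b_1

The identity e satisfies e ⋆ x = x for all x, so its row in the table reproduces the column headers.
Row b_1 reads: b_1, b_2, b_3, b_4, b_5, b_6 — exactly the header order. So b_1 is the identity.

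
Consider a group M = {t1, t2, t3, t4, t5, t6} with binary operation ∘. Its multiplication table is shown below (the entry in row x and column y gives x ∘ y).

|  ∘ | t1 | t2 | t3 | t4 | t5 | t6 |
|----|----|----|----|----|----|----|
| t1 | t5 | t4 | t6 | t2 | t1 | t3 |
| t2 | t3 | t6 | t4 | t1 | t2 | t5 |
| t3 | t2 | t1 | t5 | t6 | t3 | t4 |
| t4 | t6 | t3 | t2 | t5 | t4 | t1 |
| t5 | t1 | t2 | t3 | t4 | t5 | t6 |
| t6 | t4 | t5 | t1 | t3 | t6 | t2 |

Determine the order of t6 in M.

3

The identity element is t5 (its row matches the header).
t6^1 = t6
t6^2 = t6 ∘ t6 = t2
t6^3 = t2 ∘ t6 = t5
The first power of t6 equal to the identity is t6^3, so ord(t6) = 3.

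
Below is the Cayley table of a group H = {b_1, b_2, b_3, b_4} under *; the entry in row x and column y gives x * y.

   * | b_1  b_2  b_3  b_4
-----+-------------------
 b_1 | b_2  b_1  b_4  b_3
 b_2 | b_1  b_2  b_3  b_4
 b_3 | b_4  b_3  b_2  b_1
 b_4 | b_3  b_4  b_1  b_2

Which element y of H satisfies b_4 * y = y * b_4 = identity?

First locate the identity: row b_2 matches the header, so b_2 is the identity.
Scan row b_4 for b_2: b_4 * b_4 = b_2. Hence b_4^(-1) = b_4.

b_4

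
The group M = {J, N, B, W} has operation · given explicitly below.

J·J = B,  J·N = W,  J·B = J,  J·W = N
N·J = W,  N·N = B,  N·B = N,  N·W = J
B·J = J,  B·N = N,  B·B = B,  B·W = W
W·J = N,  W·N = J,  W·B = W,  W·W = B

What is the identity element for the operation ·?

B

The identity e satisfies e·x = x for all x, so its row in the table reproduces the column headers.
Row B reads: J, N, B, W — exactly the header order. So B is the identity.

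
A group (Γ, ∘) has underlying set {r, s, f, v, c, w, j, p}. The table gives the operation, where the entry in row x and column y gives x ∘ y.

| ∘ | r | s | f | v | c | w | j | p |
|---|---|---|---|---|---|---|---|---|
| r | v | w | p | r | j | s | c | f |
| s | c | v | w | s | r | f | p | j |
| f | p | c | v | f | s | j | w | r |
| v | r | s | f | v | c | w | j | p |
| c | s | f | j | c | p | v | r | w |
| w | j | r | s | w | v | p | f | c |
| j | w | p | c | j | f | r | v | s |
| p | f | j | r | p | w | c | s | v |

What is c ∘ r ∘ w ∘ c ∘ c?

c ∘ r = s
s ∘ w = f
f ∘ c = s
s ∘ c = r

r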